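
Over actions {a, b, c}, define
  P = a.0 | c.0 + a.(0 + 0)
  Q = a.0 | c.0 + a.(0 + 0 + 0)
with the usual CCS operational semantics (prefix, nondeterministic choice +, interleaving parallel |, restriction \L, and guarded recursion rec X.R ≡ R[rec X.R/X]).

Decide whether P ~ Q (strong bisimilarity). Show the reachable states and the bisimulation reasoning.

LTS(P): 5 reachable states
  p0 = a.0 | c.0 + a.(0 + 0) :: =a=> p1, =a=> p2, =c=> p3
  p1 = 0 + 0 :: ∅
  p2 = 0 | c.0 :: =c=> p4
  p3 = a.0 | 0 :: =a=> p4
  p4 = 0 | 0 :: ∅
LTS(Q): 5 reachable states
  q0 = a.0 | c.0 + a.(0 + 0 + 0) :: =a=> q1, =a=> q2, =c=> q3
  q1 = 0 + 0 + 0 :: ∅
  q2 = 0 | c.0 :: =c=> q4
  q3 = a.0 | 0 :: =a=> q4
  q4 = 0 | 0 :: ∅
Partition-refinement fixed point:
  B0 = {p0, q0}
  B1 = {p1, p4, q1, q4}
  B2 = {p3, q3}
  B3 = {p2, q2}
p0 ∈ B0, q0 ∈ B0 → same block

YES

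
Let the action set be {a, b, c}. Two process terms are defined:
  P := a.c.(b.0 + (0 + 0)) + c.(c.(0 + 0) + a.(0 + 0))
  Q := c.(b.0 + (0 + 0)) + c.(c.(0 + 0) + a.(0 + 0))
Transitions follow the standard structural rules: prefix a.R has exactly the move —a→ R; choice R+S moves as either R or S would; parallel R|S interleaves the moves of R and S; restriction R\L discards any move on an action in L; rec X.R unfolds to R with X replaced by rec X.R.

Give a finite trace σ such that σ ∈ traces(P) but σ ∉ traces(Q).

a

Reachable graph of P (6 states):
  p0 = a.c.(b.0 + (0 + 0)) + c.(c.(0 + 0) + a.(0 + 0)) → ··a··> p1, ··c··> p2
  p1 = c.(b.0 + (0 + 0)) → ··c··> p3
  p2 = c.(0 + 0) + a.(0 + 0) → ··a··> p4, ··c··> p4
  p3 = b.0 + (0 + 0) → ··b··> p5
  p4 = 0 + 0 → ∅
  p5 = 0 → ∅
Reachable graph of Q (5 states):
  q0 = c.(b.0 + (0 + 0)) + c.(c.(0 + 0) + a.(0 + 0)) → ··c··> q1, ··c··> q2
  q1 = b.0 + (0 + 0) → ··b··> q3
  q2 = c.(0 + 0) + a.(0 + 0) → ··a··> q4, ··c··> q4
  q3 = 0 → ∅
  q4 = 0 + 0 → ∅
Run σ = ⟨a⟩ on P: start {p0}
  after a @ step 1: {p1}
  P completes σ.
Run σ = ⟨a⟩ on Q: start {q0}
  after a @ step 1: no successor for Q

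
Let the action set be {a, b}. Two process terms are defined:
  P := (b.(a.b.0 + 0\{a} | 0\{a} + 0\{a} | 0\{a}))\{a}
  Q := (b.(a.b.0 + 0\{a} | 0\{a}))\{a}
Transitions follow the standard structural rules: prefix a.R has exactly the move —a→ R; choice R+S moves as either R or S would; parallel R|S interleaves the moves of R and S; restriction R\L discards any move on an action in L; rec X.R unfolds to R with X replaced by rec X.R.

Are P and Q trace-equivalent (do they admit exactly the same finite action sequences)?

P's transition system — 2 states:
  p0 = (b.(a.b.0 + 0\{a} | 0\{a} + 0\{a} | 0\{a}))\{a} ⊢ ··b··> p1
  p1 = (a.b.0 + 0\{a} | 0\{a} + 0\{a} | 0\{a})\{a} ⊢ ∅
Q's transition system — 2 states:
  q0 = (b.(a.b.0 + 0\{a} | 0\{a}))\{a} ⊢ ··b··> q1
  q1 = (a.b.0 + 0\{a} | 0\{a})\{a} ⊢ ∅
Coarsest stable partition (strong bisimilarity classes):
  B0 = {p0, q0}
  B1 = {p1, q1}
p0 ∈ B0, q0 ∈ B0 → same block
Bisimilar ⇒ trace-equivalent.

trace-equivalent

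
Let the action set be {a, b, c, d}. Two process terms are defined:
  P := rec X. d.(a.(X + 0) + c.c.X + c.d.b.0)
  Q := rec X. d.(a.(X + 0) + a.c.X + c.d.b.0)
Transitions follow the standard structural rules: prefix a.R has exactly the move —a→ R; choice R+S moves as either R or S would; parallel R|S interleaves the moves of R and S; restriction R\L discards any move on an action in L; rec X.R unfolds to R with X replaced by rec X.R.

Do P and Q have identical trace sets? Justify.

traces(P) ≠ traces(Q) — witness ⟨dcc⟩

Reachable graph of P (7 states):
  u0 = rec X. d.(a.(X + 0) + c.c.X + c.d.b.0) :: =d=> u1
  u1 = a.((rec X. d.(a.(X + 0) + c.c.X + c.d.b.0)) + 0) + c.c.(rec X. d.(a.(X + 0) + c.c.X + c.d.b.0)) + c.d.b.0 :: =a=> u2, =c=> u3, =c=> u4
  u2 = (rec X. d.(a.(X + 0) + c.c.X + c.d.b.0)) + 0 :: =d=> u1
  u3 = c.(rec X. d.(a.(X + 0) + c.c.X + c.d.b.0)) :: =c=> u0
  u4 = d.b.0 :: =d=> u5
  u5 = b.0 :: =b=> u6
  u6 = 0 :: deadlocked
Reachable graph of Q (7 states):
  v0 = rec X. d.(a.(X + 0) + a.c.X + c.d.b.0) :: =d=> v1
  v1 = a.((rec X. d.(a.(X + 0) + a.c.X + c.d.b.0)) + 0) + a.c.(rec X. d.(a.(X + 0) + a.c.X + c.d.b.0)) + c.d.b.0 :: =a=> v2, =a=> v3, =c=> v4
  v2 = (rec X. d.(a.(X + 0) + a.c.X + c.d.b.0)) + 0 :: =d=> v1
  v3 = c.(rec X. d.(a.(X + 0) + a.c.X + c.d.b.0)) :: =c=> v0
  v4 = d.b.0 :: =d=> v5
  v5 = b.0 :: =b=> v6
  v6 = 0 :: deadlocked
Executing dcc from P (initial set {u0}):
  step 1 (d): {u1}
  step 2 (c): {u3, u4}
  step 3 (c): {u0}
  P completes σ.
Executing dcc from Q (initial set {v0}):
  step 1 (d): {v1}
  step 2 (c): {v4}
  step 3 (c): ∅  — Q cannot continue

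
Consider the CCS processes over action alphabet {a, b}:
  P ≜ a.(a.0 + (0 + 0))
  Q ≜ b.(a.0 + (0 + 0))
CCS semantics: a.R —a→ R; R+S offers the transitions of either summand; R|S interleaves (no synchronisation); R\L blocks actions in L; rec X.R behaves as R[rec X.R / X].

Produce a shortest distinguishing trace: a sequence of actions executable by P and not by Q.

a

Reachable graph of P (3 states):
  p0 = a.(a.0 + (0 + 0)) | =a=> p1
  p1 = a.0 + (0 + 0) | =a=> p2
  p2 = 0 | (no moves)
Reachable graph of Q (3 states):
  q0 = b.(a.0 + (0 + 0)) | =b=> q1
  q1 = a.0 + (0 + 0) | =a=> q2
  q2 = 0 | (no moves)
Run σ = ⟨a⟩ on P: start {p0}
  [1] a ⇒ {p1}
  — P admits the full trace.
Run σ = ⟨a⟩ on Q: start {q0}
  [1] a ⇒ no successor for Q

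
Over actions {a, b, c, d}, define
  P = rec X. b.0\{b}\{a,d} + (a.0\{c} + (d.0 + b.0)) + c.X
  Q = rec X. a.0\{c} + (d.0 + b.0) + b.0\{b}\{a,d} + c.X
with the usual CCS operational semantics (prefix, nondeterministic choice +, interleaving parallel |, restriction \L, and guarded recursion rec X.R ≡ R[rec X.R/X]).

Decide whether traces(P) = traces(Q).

Reachable graph of P (4 states):
  s0 = rec X. b.0\{b}\{a,d} + (a.0\{c} + (d.0 + b.0)) + c.X ⊢ --a--▸ s1, --b--▸ s2, --b--▸ s3, --c--▸ s0, --d--▸ s2
  s1 = 0\{c} ⊢ (no moves)
  s2 = 0 ⊢ (no moves)
  s3 = 0\{b}\{a,d} ⊢ (no moves)
Reachable graph of Q (4 states):
  t0 = rec X. a.0\{c} + (d.0 + b.0) + b.0\{b}\{a,d} + c.X ⊢ --a--▸ t1, --b--▸ t2, --b--▸ t3, --c--▸ t0, --d--▸ t2
  t1 = 0\{c} ⊢ (no moves)
  t2 = 0 ⊢ (no moves)
  t3 = 0\{b}\{a,d} ⊢ (no moves)
Bisimilarity quotient blocks:
  B0 = {s0, t0}
  B1 = {s1, s2, s3, t1, t2, t3}
s0 ∈ B0, t0 ∈ B0 → same block
Bisimilar ⇒ trace-equivalent.

trace-equivalent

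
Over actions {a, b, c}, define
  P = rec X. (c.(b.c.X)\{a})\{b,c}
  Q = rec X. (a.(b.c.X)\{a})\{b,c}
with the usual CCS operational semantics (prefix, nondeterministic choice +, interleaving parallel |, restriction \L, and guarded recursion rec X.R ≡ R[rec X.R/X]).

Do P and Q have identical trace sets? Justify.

LTS(P): 1 reachable states
  u0 = rec X. (c.(b.c.X)\{a})\{b,c} :: stopped
LTS(Q): 2 reachable states
  v0 = rec X. (a.(b.c.X)\{a})\{b,c} :: --a--▸ v1
  v1 = (b.c.(rec X. (a.(b.c.X)\{a})\{b,c}))\{a}\{b,c} :: stopped
Run σ = ⟨a⟩ on Q: start {v0}
  after a @ step 1: {v1}
  ✓ Q
Run σ = ⟨a⟩ on P: start {u0}
  after a @ step 1: no successor for P

trace-distinct — witness ⟨a⟩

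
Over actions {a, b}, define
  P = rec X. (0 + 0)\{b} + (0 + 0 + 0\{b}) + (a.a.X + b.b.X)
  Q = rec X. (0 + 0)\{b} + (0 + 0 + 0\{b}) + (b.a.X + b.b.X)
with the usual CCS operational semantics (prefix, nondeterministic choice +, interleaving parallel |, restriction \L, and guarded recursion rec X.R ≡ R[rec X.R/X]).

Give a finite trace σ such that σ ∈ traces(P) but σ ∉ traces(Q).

a

P's transition system — 3 states:
  s0 = rec X. (0 + 0)\{b} + (0 + 0 + 0\{b}) + (a.a.X + b.b.X) → ··a··> s1, ··b··> s2
  s1 = a.(rec X. (0 + 0)\{b} + (0 + 0 + 0\{b}) + (a.a.X + b.b.X)) → ··a··> s0
  s2 = b.(rec X. (0 + 0)\{b} + (0 + 0 + 0\{b}) + (a.a.X + b.b.X)) → ··b··> s0
Q's transition system — 3 states:
  t0 = rec X. (0 + 0)\{b} + (0 + 0 + 0\{b}) + (b.a.X + b.b.X) → ··b··> t1, ··b··> t2
  t1 = a.(rec X. (0 + 0)\{b} + (0 + 0 + 0\{b}) + (b.a.X + b.b.X)) → ··a··> t0
  t2 = b.(rec X. (0 + 0)\{b} + (0 + 0 + 0\{b}) + (b.a.X + b.b.X)) → ··b··> t0
Trace ⟨a⟩ through P, begin at {s0}:
  after a @ step 1: {s1}
  — P admits the full trace.
Trace ⟨a⟩ through Q, begin at {t0}:
  after a @ step 1: no successor for Q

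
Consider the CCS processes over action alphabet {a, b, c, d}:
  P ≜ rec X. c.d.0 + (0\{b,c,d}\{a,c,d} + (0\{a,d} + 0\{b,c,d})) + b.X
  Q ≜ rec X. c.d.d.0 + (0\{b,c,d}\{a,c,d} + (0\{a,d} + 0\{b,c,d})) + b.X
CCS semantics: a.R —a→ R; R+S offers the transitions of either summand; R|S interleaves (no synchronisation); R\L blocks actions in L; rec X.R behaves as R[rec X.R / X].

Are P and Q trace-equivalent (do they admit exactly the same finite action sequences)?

NO — witness ⟨cdd⟩

Reachable graph of P (3 states):
  p0 = rec X. c.d.0 + (0\{b,c,d}\{a,c,d} + (0\{a,d} + 0\{b,c,d})) + b.X ⊢ ··b··> p0, ··c··> p1
  p1 = d.0 ⊢ ··d··> p2
  p2 = 0 ⊢ ·
Reachable graph of Q (4 states):
  q0 = rec X. c.d.d.0 + (0\{b,c,d}\{a,c,d} + (0\{a,d} + 0\{b,c,d})) + b.X ⊢ ··b··> q0, ··c··> q1
  q1 = d.d.0 ⊢ ··d··> q2
  q2 = d.0 ⊢ ··d··> q3
  q3 = 0 ⊢ ·
Trace ⟨cdd⟩ through Q, begin at {q0}:
  step 1 (c): {q1}
  step 2 (d): {q2}
  step 3 (d): {q3}
  — Q admits the full trace.
Trace ⟨cdd⟩ through P, begin at {p0}:
  step 1 (c): {p1}
  step 2 (d): {p2}
  step 3 (d): ∅  — P cannot continue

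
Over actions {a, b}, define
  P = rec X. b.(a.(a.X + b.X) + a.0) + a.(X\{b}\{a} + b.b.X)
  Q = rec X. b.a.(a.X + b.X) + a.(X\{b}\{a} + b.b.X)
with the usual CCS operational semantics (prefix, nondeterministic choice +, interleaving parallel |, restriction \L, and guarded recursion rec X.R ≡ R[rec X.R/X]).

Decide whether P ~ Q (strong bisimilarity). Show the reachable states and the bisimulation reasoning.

Reachable graph of P (6 states):
  p0 = rec X. b.(a.(a.X + b.X) + a.0) + a.(X\{b}\{a} + b.b.X) | -a-> p1, -b-> p2
  p1 = (rec X. b.(a.(a.X + b.X) + a.0) + a.(X\{b}\{a} + b.b.X))\{b}\{a} + b.b.(rec X. b.(a.(a.X + b.X) + a.0) + a.(X\{b}\{a} + b.b.X)) | -b-> p3
  p2 = a.(a.(rec X. b.(a.(a.X + b.X) + a.0) + a.(X\{b}\{a} + b.b.X)) + b.(rec X. b.(a.(a.X + b.X) + a.0) + a.(X\{b}\{a} + b.b.X))) + a.0 | -a-> p4, -a-> p5
  p3 = b.(rec X. b.(a.(a.X + b.X) + a.0) + a.(X\{b}\{a} + b.b.X)) | -b-> p0
  p4 = 0 | (no moves)
  p5 = a.(rec X. b.(a.(a.X + b.X) + a.0) + a.(X\{b}\{a} + b.b.X)) + b.(rec X. b.(a.(a.X + b.X) + a.0) + a.(X\{b}\{a} + b.b.X)) | -a-> p0, -b-> p0
Reachable graph of Q (5 states):
  q0 = rec X. b.a.(a.X + b.X) + a.(X\{b}\{a} + b.b.X) | -a-> q1, -b-> q2
  q1 = (rec X. b.a.(a.X + b.X) + a.(X\{b}\{a} + b.b.X))\{b}\{a} + b.b.(rec X. b.a.(a.X + b.X) + a.(X\{b}\{a} + b.b.X)) | -b-> q3
  q2 = a.(a.(rec X. b.a.(a.X + b.X) + a.(X\{b}\{a} + b.b.X)) + b.(rec X. b.a.(a.X + b.X) + a.(X\{b}\{a} + b.b.X))) | -a-> q4
  q3 = b.(rec X. b.a.(a.X + b.X) + a.(X\{b}\{a} + b.b.X)) | -b-> q0
  q4 = a.(rec X. b.a.(a.X + b.X) + a.(X\{b}\{a} + b.b.X)) + b.(rec X. b.a.(a.X + b.X) + a.(X\{b}\{a} + b.b.X)) | -a-> q0, -b-> q0
Bisimilarity quotient blocks:
  B0 = {p0}
  B1 = {p2}
  B2 = {p4}
  B3 = {p5}
  B4 = {p1}
  B5 = {p3}
  B6 = {q0}
  B7 = {q1}
  B8 = {q3}
  B9 = {q2}
  B10 = {q4}
p0 ∈ B0, q0 ∈ B6 → different blocks

not bisimilar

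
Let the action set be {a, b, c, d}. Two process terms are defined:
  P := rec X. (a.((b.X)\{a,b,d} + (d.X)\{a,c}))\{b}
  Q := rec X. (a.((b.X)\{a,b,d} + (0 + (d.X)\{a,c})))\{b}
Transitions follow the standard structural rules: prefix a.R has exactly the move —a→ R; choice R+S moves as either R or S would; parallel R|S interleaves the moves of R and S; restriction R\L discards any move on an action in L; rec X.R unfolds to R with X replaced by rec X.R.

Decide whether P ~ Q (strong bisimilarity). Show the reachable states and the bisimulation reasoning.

P ~ Q

P's transition system — 3 states:
  u0 = rec X. (a.((b.X)\{a,b,d} + (d.X)\{a,c}))\{b} | —a→ u1
  u1 = ((b.(rec X. (a.((b.X)\{a,b,d} + (d.X)\{a,c}))\{b}))\{a,b,d} + (d.(rec X. (a.((b.X)\{a,b,d} + (d.X)\{a,c}))\{b}))\{a,c})\{b} | —d→ u2
  u2 = (rec X. (a.((b.X)\{a,b,d} + (d.X)\{a,c}))\{b})\{a,c}\{b} | ∅
Q's transition system — 3 states:
  v0 = rec X. (a.((b.X)\{a,b,d} + (0 + (d.X)\{a,c})))\{b} | —a→ v1
  v1 = ((b.(rec X. (a.((b.X)\{a,b,d} + (0 + (d.X)\{a,c})))\{b}))\{a,b,d} + (0 + (d.(rec X. (a.((b.X)\{a,b,d} + (0 + (d.X)\{a,c})))\{b}))\{a,c}))\{b} | —d→ v2
  v2 = (rec X. (a.((b.X)\{a,b,d} + (0 + (d.X)\{a,c})))\{b})\{a,c}\{b} | ∅
Coarsest stable partition (strong bisimilarity classes):
  B0 = {u0, v0}
  B1 = {u1, v1}
  B2 = {u2, v2}
u0 ∈ B0, v0 ∈ B0 → same block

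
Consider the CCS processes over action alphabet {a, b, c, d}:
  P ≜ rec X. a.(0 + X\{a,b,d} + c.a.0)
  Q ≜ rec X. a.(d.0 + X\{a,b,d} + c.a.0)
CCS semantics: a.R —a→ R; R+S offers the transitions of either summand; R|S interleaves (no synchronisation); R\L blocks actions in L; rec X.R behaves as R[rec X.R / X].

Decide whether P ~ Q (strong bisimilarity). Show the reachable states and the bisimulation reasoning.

P's transition system — 4 states:
  p0 = rec X. a.(0 + X\{a,b,d} + c.a.0) ⊢ =a=> p1
  p1 = 0 + (rec X. a.(0 + X\{a,b,d} + c.a.0))\{a,b,d} + c.a.0 ⊢ =c=> p2
  p2 = a.0 ⊢ =a=> p3
  p3 = 0 ⊢ stopped
Q's transition system — 4 states:
  q0 = rec X. a.(d.0 + X\{a,b,d} + c.a.0) ⊢ =a=> q1
  q1 = d.0 + (rec X. a.(d.0 + X\{a,b,d} + c.a.0))\{a,b,d} + c.a.0 ⊢ =c=> q2, =d=> q3
  q2 = a.0 ⊢ =a=> q3
  q3 = 0 ⊢ stopped
Bisimilarity quotient blocks:
  B0 = {p0}
  B1 = {p1}
  B2 = {p2, q2}
  B3 = {p3, q3}
  B4 = {q0}
  B5 = {q1}
p0 ∈ B0, q0 ∈ B4 → different blocks

NO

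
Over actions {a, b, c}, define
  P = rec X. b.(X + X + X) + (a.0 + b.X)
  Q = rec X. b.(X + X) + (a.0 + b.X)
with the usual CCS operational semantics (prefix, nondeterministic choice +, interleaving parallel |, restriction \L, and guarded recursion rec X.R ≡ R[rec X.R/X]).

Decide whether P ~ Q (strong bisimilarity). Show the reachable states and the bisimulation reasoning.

LTS(P): 3 reachable states
  p0 = rec X. b.(X + X + X) + (a.0 + b.X) | =a=> p1, =b=> p0, =b=> p2
  p1 = 0 | ·
  p2 = (rec X. b.(X + X + X) + (a.0 + b.X)) + (rec X. b.(X + X + X) + (a.0 + b.X)) + (rec X. b.(X + X + X) + (a.0 + b.X)) | =a=> p1, =b=> p0, =b=> p2
LTS(Q): 3 reachable states
  q0 = rec X. b.(X + X) + (a.0 + b.X) | =a=> q1, =b=> q0, =b=> q2
  q1 = 0 | ·
  q2 = (rec X. b.(X + X) + (a.0 + b.X)) + (rec X. b.(X + X) + (a.0 + b.X)) | =a=> q1, =b=> q0, =b=> q2
Bisimilarity quotient blocks:
  B0 = {p0, p2, q0, q2}
  B1 = {p1, q1}
p0 ∈ B0, q0 ∈ B0 → same block

bisimilar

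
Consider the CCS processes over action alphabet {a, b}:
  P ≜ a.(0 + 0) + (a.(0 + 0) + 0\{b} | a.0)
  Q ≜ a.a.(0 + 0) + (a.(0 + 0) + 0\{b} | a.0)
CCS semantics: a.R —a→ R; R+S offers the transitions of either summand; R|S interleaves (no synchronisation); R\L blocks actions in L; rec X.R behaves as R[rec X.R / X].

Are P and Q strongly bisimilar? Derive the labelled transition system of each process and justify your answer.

not bisimilar

LTS(P): 3 reachable states
  m0 = a.(0 + 0) + (a.(0 + 0) + 0\{b} | a.0) | -a-> m1, -a-> m2
  m1 = 0 + 0 | stopped
  m2 = 0\{b} | 0 | stopped
LTS(Q): 4 reachable states
  n0 = a.a.(0 + 0) + (a.(0 + 0) + 0\{b} | a.0) | -a-> n1, -a-> n2, -a-> n3
  n1 = 0 + 0 | stopped
  n2 = 0\{b} | 0 | stopped
  n3 = a.(0 + 0) | -a-> n1
Partition-refinement fixed point:
  B0 = {m0, n3}
  B1 = {m1, m2, n1, n2}
  B2 = {n0}
m0 ∈ B0, n0 ∈ B2 → different blocks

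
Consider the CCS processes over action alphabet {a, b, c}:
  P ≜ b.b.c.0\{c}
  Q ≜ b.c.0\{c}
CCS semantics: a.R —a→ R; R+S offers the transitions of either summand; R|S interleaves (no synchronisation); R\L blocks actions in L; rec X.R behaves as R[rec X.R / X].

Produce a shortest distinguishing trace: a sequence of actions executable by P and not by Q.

P's transition system — 4 states:
  s0 = b.b.c.0\{c} | —b→ s1
  s1 = b.c.0\{c} | —b→ s2
  s2 = c.0\{c} | —c→ s3
  s3 = 0\{c} | (no moves)
Q's transition system — 3 states:
  t0 = b.c.0\{c} | —b→ t1
  t1 = c.0\{c} | —c→ t2
  t2 = 0\{c} | (no moves)
Run σ = ⟨bb⟩ on P: start {s0}
  step 1 (b): {s1}
  step 2 (b): {s2}
  P completes σ.
Run σ = ⟨bb⟩ on Q: start {t0}
  step 1 (b): {t1}
  step 2 (b): ∅  — Q cannot continue

bb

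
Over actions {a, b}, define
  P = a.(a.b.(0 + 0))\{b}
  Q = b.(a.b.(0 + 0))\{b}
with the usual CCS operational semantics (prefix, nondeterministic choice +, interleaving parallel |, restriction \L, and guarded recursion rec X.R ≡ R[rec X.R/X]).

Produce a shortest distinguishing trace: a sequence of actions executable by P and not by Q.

a

LTS(P): 3 reachable states
  s0 = a.(a.b.(0 + 0))\{b} :: --a--▸ s1
  s1 = (a.b.(0 + 0))\{b} :: --a--▸ s2
  s2 = (b.(0 + 0))\{b} :: ∅
LTS(Q): 3 reachable states
  t0 = b.(a.b.(0 + 0))\{b} :: --b--▸ t1
  t1 = (a.b.(0 + 0))\{b} :: --a--▸ t2
  t2 = (b.(0 + 0))\{b} :: ∅
Executing a from P (initial set {s0}):
  step 1 (a): {s1}
  P completes σ.
Executing a from Q (initial set {t0}):
  step 1 (a): ∅  — Q cannot continue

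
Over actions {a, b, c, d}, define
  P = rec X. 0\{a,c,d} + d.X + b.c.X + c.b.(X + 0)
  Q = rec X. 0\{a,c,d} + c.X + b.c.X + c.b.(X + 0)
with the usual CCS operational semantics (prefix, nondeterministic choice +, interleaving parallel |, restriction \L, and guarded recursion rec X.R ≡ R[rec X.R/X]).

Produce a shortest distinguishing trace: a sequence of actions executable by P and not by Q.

d

LTS(P): 4 reachable states
  m0 = rec X. 0\{a,c,d} + d.X + b.c.X + c.b.(X + 0) ⊢ ··b··> m1, ··c··> m2, ··d··> m0
  m1 = c.(rec X. 0\{a,c,d} + d.X + b.c.X + c.b.(X + 0)) ⊢ ··c··> m0
  m2 = b.((rec X. 0\{a,c,d} + d.X + b.c.X + c.b.(X + 0)) + 0) ⊢ ··b··> m3
  m3 = (rec X. 0\{a,c,d} + d.X + b.c.X + c.b.(X + 0)) + 0 ⊢ ··b··> m1, ··c··> m2, ··d··> m0
LTS(Q): 4 reachable states
  n0 = rec X. 0\{a,c,d} + c.X + b.c.X + c.b.(X + 0) ⊢ ··b··> n1, ··c··> n0, ··c··> n2
  n1 = c.(rec X. 0\{a,c,d} + c.X + b.c.X + c.b.(X + 0)) ⊢ ··c··> n0
  n2 = b.((rec X. 0\{a,c,d} + c.X + b.c.X + c.b.(X + 0)) + 0) ⊢ ··b··> n3
  n3 = (rec X. 0\{a,c,d} + c.X + b.c.X + c.b.(X + 0)) + 0 ⊢ ··b··> n1, ··c··> n0, ··c··> n2
Run σ = ⟨d⟩ on P: start {m0}
  [1] d ⇒ {m0}
  P completes σ.
Run σ = ⟨d⟩ on Q: start {n0}
  [1] d ⇒ ∅  — Q cannot continue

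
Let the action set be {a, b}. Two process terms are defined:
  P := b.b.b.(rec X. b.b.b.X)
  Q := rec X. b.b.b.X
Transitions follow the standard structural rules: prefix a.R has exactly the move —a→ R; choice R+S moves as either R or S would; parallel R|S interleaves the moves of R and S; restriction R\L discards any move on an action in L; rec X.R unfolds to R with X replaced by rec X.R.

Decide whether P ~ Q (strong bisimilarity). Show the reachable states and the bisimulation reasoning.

P ~ Q

Reachable graph of P (4 states):
  p0 = b.b.b.(rec X. b.b.b.X) has moves --b--▸ p1
  p1 = b.b.(rec X. b.b.b.X) has moves --b--▸ p2
  p2 = b.(rec X. b.b.b.X) has moves --b--▸ p3
  p3 = rec X. b.b.b.X has moves --b--▸ p1
Reachable graph of Q (3 states):
  q0 = rec X. b.b.b.X has moves --b--▸ q1
  q1 = b.b.(rec X. b.b.b.X) has moves --b--▸ q2
  q2 = b.(rec X. b.b.b.X) has moves --b--▸ q0
Coarsest stable partition (strong bisimilarity classes):
  B0 = {p0, p1, p2, p3, q0, q1, q2}
p0 ∈ B0, q0 ∈ B0 → same block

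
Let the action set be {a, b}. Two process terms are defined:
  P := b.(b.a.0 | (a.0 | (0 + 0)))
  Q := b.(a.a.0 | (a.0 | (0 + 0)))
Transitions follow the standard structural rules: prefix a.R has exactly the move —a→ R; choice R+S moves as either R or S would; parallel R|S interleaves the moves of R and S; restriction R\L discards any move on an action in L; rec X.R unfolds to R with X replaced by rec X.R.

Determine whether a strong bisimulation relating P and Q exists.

LTS(P): 7 reachable states
  u0 = b.(b.a.0 | (a.0 | (0 + 0))) ⊢ =b=> u1
  u1 = b.a.0 | (a.0 | (0 + 0)) ⊢ =a=> u2, =b=> u3
  u2 = b.a.0 | (0 | (0 + 0)) ⊢ =b=> u4
  u3 = a.0 | (a.0 | (0 + 0)) ⊢ =a=> u4, =a=> u5
  u4 = a.0 | (0 | (0 + 0)) ⊢ =a=> u6
  u5 = 0 | (a.0 | (0 + 0)) ⊢ =a=> u6
  u6 = 0 | (0 | (0 + 0)) ⊢ deadlocked
LTS(Q): 7 reachable states
  v0 = b.(a.a.0 | (a.0 | (0 + 0))) ⊢ =b=> v1
  v1 = a.a.0 | (a.0 | (0 + 0)) ⊢ =a=> v2, =a=> v3
  v2 = a.0 | (a.0 | (0 + 0)) ⊢ =a=> v4, =a=> v5
  v3 = a.a.0 | (0 | (0 + 0)) ⊢ =a=> v5
  v4 = 0 | (a.0 | (0 + 0)) ⊢ =a=> v6
  v5 = a.0 | (0 | (0 + 0)) ⊢ =a=> v6
  v6 = 0 | (0 | (0 + 0)) ⊢ deadlocked
Partition-refinement fixed point:
  B0 = {u0}
  B1 = {u1}
  B2 = {u2}
  B3 = {u4, u5, v4, v5}
  B4 = {u6, v6}
  B5 = {u3, v2, v3}
  B6 = {v0}
  B7 = {v1}
u0 ∈ B0, v0 ∈ B6 → different blocks

P ≁ Q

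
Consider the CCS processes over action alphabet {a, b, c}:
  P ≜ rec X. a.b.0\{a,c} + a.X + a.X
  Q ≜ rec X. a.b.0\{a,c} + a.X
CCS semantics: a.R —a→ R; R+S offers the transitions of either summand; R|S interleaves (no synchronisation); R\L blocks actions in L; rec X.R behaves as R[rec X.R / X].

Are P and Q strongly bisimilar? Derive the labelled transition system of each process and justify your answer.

P's transition system — 3 states:
  u0 = rec X. a.b.0\{a,c} + a.X + a.X → —a→ u0, —a→ u1
  u1 = b.0\{a,c} → —b→ u2
  u2 = 0\{a,c} → ·
Q's transition system — 3 states:
  v0 = rec X. a.b.0\{a,c} + a.X → —a→ v0, —a→ v1
  v1 = b.0\{a,c} → —b→ v2
  v2 = 0\{a,c} → ·
Bisimilarity quotient blocks:
  B0 = {u0, v0}
  B1 = {u1, v1}
  B2 = {u2, v2}
u0 ∈ B0, v0 ∈ B0 → same block

P ~ Q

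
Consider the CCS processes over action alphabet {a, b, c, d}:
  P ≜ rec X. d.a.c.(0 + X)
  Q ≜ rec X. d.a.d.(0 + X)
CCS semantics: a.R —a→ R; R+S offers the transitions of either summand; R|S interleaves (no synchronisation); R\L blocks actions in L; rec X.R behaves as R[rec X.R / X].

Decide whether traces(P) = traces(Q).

trace-distinct — witness ⟨dac⟩

Reachable graph of P (4 states):
  u0 = rec X. d.a.c.(0 + X) ⊢ =d=> u1
  u1 = a.c.(0 + (rec X. d.a.c.(0 + X))) ⊢ =a=> u2
  u2 = c.(0 + (rec X. d.a.c.(0 + X))) ⊢ =c=> u3
  u3 = 0 + (rec X. d.a.c.(0 + X)) ⊢ =d=> u1
Reachable graph of Q (4 states):
  v0 = rec X. d.a.d.(0 + X) ⊢ =d=> v1
  v1 = a.d.(0 + (rec X. d.a.d.(0 + X))) ⊢ =a=> v2
  v2 = d.(0 + (rec X. d.a.d.(0 + X))) ⊢ =d=> v3
  v3 = 0 + (rec X. d.a.d.(0 + X)) ⊢ =d=> v1
Executing dac from P (initial set {u0}):
  after d @ step 1: {u1}
  after a @ step 2: {u2}
  after c @ step 3: {u3}
  P completes σ.
Executing dac from Q (initial set {v0}):
  after d @ step 1: {v1}
  after a @ step 2: {v2}
  after c @ step 3: ∅  — Q cannot continue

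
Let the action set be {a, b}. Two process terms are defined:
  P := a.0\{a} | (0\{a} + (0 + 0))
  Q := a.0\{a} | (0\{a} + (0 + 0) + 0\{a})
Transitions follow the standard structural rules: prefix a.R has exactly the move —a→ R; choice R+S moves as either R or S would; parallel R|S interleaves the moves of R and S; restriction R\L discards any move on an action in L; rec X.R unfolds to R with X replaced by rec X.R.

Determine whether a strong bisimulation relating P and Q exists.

YES

Reachable graph of P (2 states):
  s0 = a.0\{a} | (0\{a} + (0 + 0)) | ··a··> s1
  s1 = 0\{a} | (0\{a} + (0 + 0)) | deadlocked
Reachable graph of Q (2 states):
  t0 = a.0\{a} | (0\{a} + (0 + 0) + 0\{a}) | ··a··> t1
  t1 = 0\{a} | (0\{a} + (0 + 0) + 0\{a}) | deadlocked
Coarsest stable partition (strong bisimilarity classes):
  B0 = {s0, t0}
  B1 = {s1, t1}
s0 ∈ B0, t0 ∈ B0 → same block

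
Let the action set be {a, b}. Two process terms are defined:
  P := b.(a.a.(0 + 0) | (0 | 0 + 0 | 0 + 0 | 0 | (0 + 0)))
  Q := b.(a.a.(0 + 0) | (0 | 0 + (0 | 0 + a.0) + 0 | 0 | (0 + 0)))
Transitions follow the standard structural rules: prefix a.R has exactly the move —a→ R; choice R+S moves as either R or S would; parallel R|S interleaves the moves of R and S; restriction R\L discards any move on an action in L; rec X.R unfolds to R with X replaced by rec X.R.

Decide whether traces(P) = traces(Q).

Reachable graph of P (4 states):
  u0 = b.(a.a.(0 + 0) | (0 | 0 + 0 | 0 + 0 | 0 | (0 + 0))) ⊢ =b=> u1
  u1 = a.a.(0 + 0) | (0 | 0 + 0 | 0 + 0 | 0 | (0 + 0)) ⊢ =a=> u2
  u2 = a.(0 + 0) | (0 | 0 + 0 | 0 + 0 | 0 | (0 + 0)) ⊢ =a=> u3
  u3 = (0 + 0) | (0 | 0 + 0 | 0 + 0 | 0 | (0 + 0)) ⊢ stopped
Reachable graph of Q (7 states):
  v0 = b.(a.a.(0 + 0) | (0 | 0 + (0 | 0 + a.0) + 0 | 0 | (0 + 0))) ⊢ =b=> v1
  v1 = a.a.(0 + 0) | (0 | 0 + (0 | 0 + a.0) + 0 | 0 | (0 + 0)) ⊢ =a=> v2, =a=> v3
  v2 = a.(0 + 0) | (0 | 0 + (0 | 0 + a.0) + 0 | 0 | (0 + 0)) ⊢ =a=> v4, =a=> v5
  v3 = a.a.(0 + 0) | 0 ⊢ =a=> v5
  v4 = (0 + 0) | (0 | 0 + (0 | 0 + a.0) + 0 | 0 | (0 + 0)) ⊢ =a=> v6
  v5 = a.(0 + 0) | 0 ⊢ =a=> v6
  v6 = (0 + 0) | 0 ⊢ stopped
Trace ⟨baaa⟩ through Q, begin at {v0}:
  [1] b ⇒ {v1}
  [2] a ⇒ {v2, v3}
  [3] a ⇒ {v4, v5}
  [4] a ⇒ {v6}
  Q completes σ.
Trace ⟨baaa⟩ through P, begin at {u0}:
  [1] b ⇒ {u1}
  [2] a ⇒ {u2}
  [3] a ⇒ {u3}
  [4] a ⇒ no successor for P

trace-distinct — witness ⟨baaa⟩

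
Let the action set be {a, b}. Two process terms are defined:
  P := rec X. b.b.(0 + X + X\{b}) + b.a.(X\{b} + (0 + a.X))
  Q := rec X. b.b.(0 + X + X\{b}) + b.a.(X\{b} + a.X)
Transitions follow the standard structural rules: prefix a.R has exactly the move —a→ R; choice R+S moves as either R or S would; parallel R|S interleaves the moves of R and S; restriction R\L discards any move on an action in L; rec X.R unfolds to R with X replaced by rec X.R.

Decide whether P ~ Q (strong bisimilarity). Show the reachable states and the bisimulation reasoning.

bisimilar

P's transition system — 5 states:
  u0 = rec X. b.b.(0 + X + X\{b}) + b.a.(X\{b} + (0 + a.X)) ⊢ ··b··> u1, ··b··> u2
  u1 = a.((rec X. b.b.(0 + X + X\{b}) + b.a.(X\{b} + (0 + a.X)))\{b} + (0 + a.(rec X. b.b.(0 + X + X\{b}) + b.a.(X\{b} + (0 + a.X))))) ⊢ ··a··> u3
  u2 = b.(0 + (rec X. b.b.(0 + X + X\{b}) + b.a.(X\{b} + (0 + a.X))) + (rec X. b.b.(0 + X + X\{b}) + b.a.(X\{b} + (0 + a.X)))\{b}) ⊢ ··b··> u4
  u3 = (rec X. b.b.(0 + X + X\{b}) + b.a.(X\{b} + (0 + a.X)))\{b} + (0 + a.(rec X. b.b.(0 + X + X\{b}) + b.a.(X\{b} + (0 + a.X)))) ⊢ ··a··> u0
  u4 = 0 + (rec X. b.b.(0 + X + X\{b}) + b.a.(X\{b} + (0 + a.X))) + (rec X. b.b.(0 + X + X\{b}) + b.a.(X\{b} + (0 + a.X)))\{b} ⊢ ··b··> u1, ··b··> u2
Q's transition system — 5 states:
  v0 = rec X. b.b.(0 + X + X\{b}) + b.a.(X\{b} + a.X) ⊢ ··b··> v1, ··b··> v2
  v1 = a.((rec X. b.b.(0 + X + X\{b}) + b.a.(X\{b} + a.X))\{b} + a.(rec X. b.b.(0 + X + X\{b}) + b.a.(X\{b} + a.X))) ⊢ ··a··> v3
  v2 = b.(0 + (rec X. b.b.(0 + X + X\{b}) + b.a.(X\{b} + a.X)) + (rec X. b.b.(0 + X + X\{b}) + b.a.(X\{b} + a.X))\{b}) ⊢ ··b··> v4
  v3 = (rec X. b.b.(0 + X + X\{b}) + b.a.(X\{b} + a.X))\{b} + a.(rec X. b.b.(0 + X + X\{b}) + b.a.(X\{b} + a.X)) ⊢ ··a··> v0
  v4 = 0 + (rec X. b.b.(0 + X + X\{b}) + b.a.(X\{b} + a.X)) + (rec X. b.b.(0 + X + X\{b}) + b.a.(X\{b} + a.X))\{b} ⊢ ··b··> v1, ··b··> v2
Partition-refinement fixed point:
  B0 = {u0, u4, v0, v4}
  B1 = {u2, v2}
  B2 = {u1, v1}
  B3 = {u3, v3}
u0 ∈ B0, v0 ∈ B0 → same block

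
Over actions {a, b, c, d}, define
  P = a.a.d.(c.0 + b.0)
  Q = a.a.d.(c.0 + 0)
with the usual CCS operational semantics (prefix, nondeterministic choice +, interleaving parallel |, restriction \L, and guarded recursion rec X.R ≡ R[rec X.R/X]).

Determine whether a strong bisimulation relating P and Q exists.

LTS(P): 5 reachable states
  p0 = a.a.d.(c.0 + b.0) ⊢ —a→ p1
  p1 = a.d.(c.0 + b.0) ⊢ —a→ p2
  p2 = d.(c.0 + b.0) ⊢ —d→ p3
  p3 = c.0 + b.0 ⊢ —b→ p4, —c→ p4
  p4 = 0 ⊢ deadlocked
LTS(Q): 5 reachable states
  q0 = a.a.d.(c.0 + 0) ⊢ —a→ q1
  q1 = a.d.(c.0 + 0) ⊢ —a→ q2
  q2 = d.(c.0 + 0) ⊢ —d→ q3
  q3 = c.0 + 0 ⊢ —c→ q4
  q4 = 0 ⊢ deadlocked
Partition-refinement fixed point:
  B0 = {p0}
  B1 = {p1}
  B2 = {p2}
  B3 = {p3}
  B4 = {p4, q4}
  B5 = {q0}
  B6 = {q1}
  B7 = {q2}
  B8 = {q3}
p0 ∈ B0, q0 ∈ B5 → different blocks

P ≁ Q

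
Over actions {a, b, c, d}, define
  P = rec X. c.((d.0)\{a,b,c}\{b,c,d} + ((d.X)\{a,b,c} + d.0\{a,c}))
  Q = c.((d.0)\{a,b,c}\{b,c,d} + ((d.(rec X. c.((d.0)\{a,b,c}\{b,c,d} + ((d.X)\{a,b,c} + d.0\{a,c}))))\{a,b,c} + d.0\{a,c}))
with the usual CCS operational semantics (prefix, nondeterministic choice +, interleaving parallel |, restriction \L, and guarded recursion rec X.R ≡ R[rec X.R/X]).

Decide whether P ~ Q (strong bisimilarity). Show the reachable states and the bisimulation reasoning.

Reachable graph of P (4 states):
  m0 = rec X. c.((d.0)\{a,b,c}\{b,c,d} + ((d.X)\{a,b,c} + d.0\{a,c})) ⊢ ··c··> m1
  m1 = (d.0)\{a,b,c}\{b,c,d} + ((d.(rec X. c.((d.0)\{a,b,c}\{b,c,d} + ((d.X)\{a,b,c} + d.0\{a,c}))))\{a,b,c} + d.0\{a,c}) ⊢ ··d··> m2, ··d··> m3
  m2 = (rec X. c.((d.0)\{a,b,c}\{b,c,d} + ((d.X)\{a,b,c} + d.0\{a,c})))\{a,b,c} ⊢ stopped
  m3 = 0\{a,c} ⊢ stopped
Reachable graph of Q (4 states):
  n0 = c.((d.0)\{a,b,c}\{b,c,d} + ((d.(rec X. c.((d.0)\{a,b,c}\{b,c,d} + ((d.X)\{a,b,c} + d.0\{a,c}))))\{a,b,c} + d.0\{a,c})) ⊢ ··c··> n1
  n1 = (d.0)\{a,b,c}\{b,c,d} + ((d.(rec X. c.((d.0)\{a,b,c}\{b,c,d} + ((d.X)\{a,b,c} + d.0\{a,c}))))\{a,b,c} + d.0\{a,c}) ⊢ ··d··> n2, ··d··> n3
  n2 = (rec X. c.((d.0)\{a,b,c}\{b,c,d} + ((d.X)\{a,b,c} + d.0\{a,c})))\{a,b,c} ⊢ stopped
  n3 = 0\{a,c} ⊢ stopped
Coarsest stable partition (strong bisimilarity classes):
  B0 = {m0, n0}
  B1 = {m1, n1}
  B2 = {m2, m3, n2, n3}
m0 ∈ B0, n0 ∈ B0 → same block

bisimilar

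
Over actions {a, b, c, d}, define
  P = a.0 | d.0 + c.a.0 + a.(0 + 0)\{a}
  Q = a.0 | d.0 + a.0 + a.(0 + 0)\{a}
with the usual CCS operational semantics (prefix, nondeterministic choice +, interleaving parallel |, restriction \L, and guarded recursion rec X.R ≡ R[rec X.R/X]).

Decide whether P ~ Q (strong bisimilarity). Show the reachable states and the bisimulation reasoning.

P's transition system — 7 states:
  s0 = a.0 | d.0 + c.a.0 + a.(0 + 0)\{a} → -a-> s1, -a-> s2, -c-> s3, -d-> s4
  s1 = (0 + 0)\{a} → deadlocked
  s2 = 0 | d.0 → -d-> s5
  s3 = a.0 → -a-> s6
  s4 = a.0 | 0 → -a-> s5
  s5 = 0 | 0 → deadlocked
  s6 = 0 → deadlocked
Q's transition system — 6 states:
  t0 = a.0 | d.0 + a.0 + a.(0 + 0)\{a} → -a-> t1, -a-> t2, -a-> t3, -d-> t4
  t1 = (0 + 0)\{a} → deadlocked
  t2 = 0 → deadlocked
  t3 = 0 | d.0 → -d-> t5
  t4 = a.0 | 0 → -a-> t5
  t5 = 0 | 0 → deadlocked
Bisimilarity quotient blocks:
  B0 = {s0}
  B1 = {s2, t3}
  B2 = {s1, s5, s6, t1, t2, t5}
  B3 = {s3, s4, t4}
  B4 = {t0}
s0 ∈ B0, t0 ∈ B4 → different blocks

P ≁ Q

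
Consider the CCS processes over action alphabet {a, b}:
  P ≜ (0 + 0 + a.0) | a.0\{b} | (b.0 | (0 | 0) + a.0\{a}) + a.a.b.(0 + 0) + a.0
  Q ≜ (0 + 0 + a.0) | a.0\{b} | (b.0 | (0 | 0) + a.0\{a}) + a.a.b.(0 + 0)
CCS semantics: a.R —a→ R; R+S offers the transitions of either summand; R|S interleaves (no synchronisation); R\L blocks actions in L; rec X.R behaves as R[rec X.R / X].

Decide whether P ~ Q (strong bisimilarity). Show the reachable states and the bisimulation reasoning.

LTS(P): 16 reachable states
  m0 = (0 + 0 + a.0) | a.0\{b} | (b.0 | (0 | 0) + a.0\{a}) + a.a.b.(0 + 0) + a.0 has moves —a→ m1, —a→ m2, —a→ m3, —a→ m4, —a→ m5, —b→ m6
  m1 = (0 + 0 + a.0) | 0\{b} | (b.0 | (0 | 0) + a.0\{a}) has moves —a→ m7, —a→ m8, —b→ m9
  m2 = (0 + 0 + a.0) | a.0\{b} | 0\{a} has moves —a→ m10, —a→ m7
  m3 = 0 has moves ·
  m4 = 0 | a.0\{b} | (b.0 | (0 | 0) + a.0\{a}) has moves —a→ m10, —a→ m8, —b→ m11
  m5 = a.b.(0 + 0) has moves —a→ m12
  m6 = (0 + 0 + a.0) | a.0\{b} | (0 | (0 | 0)) has moves —a→ m11, —a→ m9
  m7 = (0 + 0 + a.0) | 0\{b} | 0\{a} has moves —a→ m13
  m8 = 0 | 0\{b} | (b.0 | (0 | 0) + a.0\{a}) has moves —a→ m13, —b→ m14
  m9 = (0 + 0 + a.0) | 0\{b} | (0 | (0 | 0)) has moves —a→ m14
  m10 = 0 | a.0\{b} | 0\{a} has moves —a→ m13
  m11 = 0 | a.0\{b} | (0 | (0 | 0)) has moves —a→ m14
  m12 = b.(0 + 0) has moves —b→ m15
  m13 = 0 | 0\{b} | 0\{a} has moves ·
  m14 = 0 | 0\{b} | (0 | (0 | 0)) has moves ·
  m15 = 0 + 0 has moves ·
LTS(Q): 15 reachable states
  n0 = (0 + 0 + a.0) | a.0\{b} | (b.0 | (0 | 0) + a.0\{a}) + a.a.b.(0 + 0) has moves —a→ n1, —a→ n2, —a→ n3, —a→ n4, —b→ n5
  n1 = (0 + 0 + a.0) | 0\{b} | (b.0 | (0 | 0) + a.0\{a}) has moves —a→ n6, —a→ n7, —b→ n8
  n2 = (0 + 0 + a.0) | a.0\{b} | 0\{a} has moves —a→ n6, —a→ n9
  n3 = 0 | a.0\{b} | (b.0 | (0 | 0) + a.0\{a}) has moves —a→ n7, —a→ n9, —b→ n10
  n4 = a.b.(0 + 0) has moves —a→ n11
  n5 = (0 + 0 + a.0) | a.0\{b} | (0 | (0 | 0)) has moves —a→ n10, —a→ n8
  n6 = (0 + 0 + a.0) | 0\{b} | 0\{a} has moves —a→ n12
  n7 = 0 | 0\{b} | (b.0 | (0 | 0) + a.0\{a}) has moves —a→ n12, —b→ n13
  n8 = (0 + 0 + a.0) | 0\{b} | (0 | (0 | 0)) has moves —a→ n13
  n9 = 0 | a.0\{b} | 0\{a} has moves —a→ n12
  n10 = 0 | a.0\{b} | (0 | (0 | 0)) has moves —a→ n13
  n11 = b.(0 + 0) has moves —b→ n14
  n12 = 0 | 0\{b} | 0\{a} has moves ·
  n13 = 0 | 0\{b} | (0 | (0 | 0)) has moves ·
  n14 = 0 + 0 has moves ·
Coarsest stable partition (strong bisimilarity classes):
  B0 = {m0}
  B1 = {m13, m14, m15, m3, n12, n13, n14}
  B2 = {m5, n4}
  B3 = {m12, n11}
  B4 = {m1, m4, n1, n3}
  B5 = {m8, n7}
  B6 = {m10, m11, m7, m9, n10, n6, n8, n9}
  B7 = {m2, m6, n2, n5}
  B8 = {n0}
m0 ∈ B0, n0 ∈ B8 → different blocks

not bisimilar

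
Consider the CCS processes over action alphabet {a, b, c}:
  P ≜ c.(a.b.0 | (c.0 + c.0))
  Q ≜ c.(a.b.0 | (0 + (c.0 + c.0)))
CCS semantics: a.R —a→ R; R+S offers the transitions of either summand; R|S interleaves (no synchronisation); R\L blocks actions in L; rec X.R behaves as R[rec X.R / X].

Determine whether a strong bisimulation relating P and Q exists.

P ~ Q

P's transition system — 7 states:
  s0 = c.(a.b.0 | (c.0 + c.0)) has moves -c-> s1
  s1 = a.b.0 | (c.0 + c.0) has moves -a-> s2, -c-> s3
  s2 = b.0 | (c.0 + c.0) has moves -b-> s4, -c-> s5
  s3 = a.b.0 | 0 has moves -a-> s5
  s4 = 0 | (c.0 + c.0) has moves -c-> s6
  s5 = b.0 | 0 has moves -b-> s6
  s6 = 0 | 0 has moves ·
Q's transition system — 7 states:
  t0 = c.(a.b.0 | (0 + (c.0 + c.0))) has moves -c-> t1
  t1 = a.b.0 | (0 + (c.0 + c.0)) has moves -a-> t2, -c-> t3
  t2 = b.0 | (0 + (c.0 + c.0)) has moves -b-> t4, -c-> t5
  t3 = a.b.0 | 0 has moves -a-> t5
  t4 = 0 | (0 + (c.0 + c.0)) has moves -c-> t6
  t5 = b.0 | 0 has moves -b-> t6
  t6 = 0 | 0 has moves ·
Coarsest stable partition (strong bisimilarity classes):
  B0 = {s0, t0}
  B1 = {s1, t1}
  B2 = {s2, t2}
  B3 = {s4, t4}
  B4 = {s6, t6}
  B5 = {s5, t5}
  B6 = {s3, t3}
s0 ∈ B0, t0 ∈ B0 → same block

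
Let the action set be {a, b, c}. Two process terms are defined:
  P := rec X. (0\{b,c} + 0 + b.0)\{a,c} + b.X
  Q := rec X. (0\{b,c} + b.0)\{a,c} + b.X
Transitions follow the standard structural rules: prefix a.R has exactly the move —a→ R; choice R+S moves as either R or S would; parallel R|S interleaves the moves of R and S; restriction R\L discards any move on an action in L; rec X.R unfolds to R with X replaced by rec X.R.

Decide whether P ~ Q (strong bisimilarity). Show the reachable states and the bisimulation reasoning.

YES

LTS(P): 2 reachable states
  s0 = rec X. (0\{b,c} + 0 + b.0)\{a,c} + b.X | -b-> s0, -b-> s1
  s1 = 0\{a,c} | ∅
LTS(Q): 2 reachable states
  t0 = rec X. (0\{b,c} + b.0)\{a,c} + b.X | -b-> t0, -b-> t1
  t1 = 0\{a,c} | ∅
Partition-refinement fixed point:
  B0 = {s0, t0}
  B1 = {s1, t1}
s0 ∈ B0, t0 ∈ B0 → same block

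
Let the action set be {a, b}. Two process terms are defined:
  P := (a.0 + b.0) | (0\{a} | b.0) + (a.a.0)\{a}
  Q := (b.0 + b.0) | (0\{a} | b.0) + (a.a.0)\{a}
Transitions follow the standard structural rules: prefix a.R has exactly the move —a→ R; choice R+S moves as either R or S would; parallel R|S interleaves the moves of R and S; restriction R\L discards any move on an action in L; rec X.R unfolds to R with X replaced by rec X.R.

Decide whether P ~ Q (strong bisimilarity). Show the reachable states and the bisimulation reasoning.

not bisimilar

Reachable graph of P (4 states):
  s0 = (a.0 + b.0) | (0\{a} | b.0) + (a.a.0)\{a} has moves -a-> s1, -b-> s1, -b-> s2
  s1 = 0 | (0\{a} | b.0) has moves -b-> s3
  s2 = (a.0 + b.0) | (0\{a} | 0) has moves -a-> s3, -b-> s3
  s3 = 0 | (0\{a} | 0) has moves deadlocked
Reachable graph of Q (4 states):
  t0 = (b.0 + b.0) | (0\{a} | b.0) + (a.a.0)\{a} has moves -b-> t1, -b-> t2
  t1 = (b.0 + b.0) | (0\{a} | 0) has moves -b-> t3
  t2 = 0 | (0\{a} | b.0) has moves -b-> t3
  t3 = 0 | (0\{a} | 0) has moves deadlocked
Partition-refinement fixed point:
  B0 = {s0}
  B1 = {s1, t1, t2}
  B2 = {s3, t3}
  B3 = {s2}
  B4 = {t0}
s0 ∈ B0, t0 ∈ B4 → different blocks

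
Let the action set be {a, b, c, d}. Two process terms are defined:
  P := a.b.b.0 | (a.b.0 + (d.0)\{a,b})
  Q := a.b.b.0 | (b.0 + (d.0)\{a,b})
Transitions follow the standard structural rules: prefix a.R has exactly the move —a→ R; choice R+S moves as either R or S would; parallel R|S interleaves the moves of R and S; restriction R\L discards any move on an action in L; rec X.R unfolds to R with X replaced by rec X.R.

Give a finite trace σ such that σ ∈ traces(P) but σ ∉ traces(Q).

aa

LTS(P): 16 reachable states
  p0 = a.b.b.0 | (a.b.0 + (d.0)\{a,b}) has moves -a-> p1, -a-> p2, -d-> p3
  p1 = a.b.b.0 | b.0 has moves -a-> p4, -b-> p5
  p2 = b.b.0 | (a.b.0 + (d.0)\{a,b}) has moves -a-> p4, -b-> p6, -d-> p7
  p3 = a.b.b.0 | 0\{a,b} has moves -a-> p7
  p4 = b.b.0 | b.0 has moves -b-> p8, -b-> p9
  p5 = a.b.b.0 | 0 has moves -a-> p9
  p6 = b.0 | (a.b.0 + (d.0)\{a,b}) has moves -a-> p8, -b-> p10, -d-> p11
  p7 = b.b.0 | 0\{a,b} has moves -b-> p11
  p8 = b.0 | b.0 has moves -b-> p12, -b-> p13
  p9 = b.b.0 | 0 has moves -b-> p13
  p10 = 0 | (a.b.0 + (d.0)\{a,b}) has moves -a-> p12, -d-> p14
  p11 = b.0 | 0\{a,b} has moves -b-> p14
  p12 = 0 | b.0 has moves -b-> p15
  p13 = b.0 | 0 has moves -b-> p15
  p14 = 0 | 0\{a,b} has moves stopped
  p15 = 0 | 0 has moves stopped
LTS(Q): 12 reachable states
  q0 = a.b.b.0 | (b.0 + (d.0)\{a,b}) has moves -a-> q1, -b-> q2, -d-> q3
  q1 = b.b.0 | (b.0 + (d.0)\{a,b}) has moves -b-> q4, -b-> q5, -d-> q6
  q2 = a.b.b.0 | 0 has moves -a-> q5
  q3 = a.b.b.0 | 0\{a,b} has moves -a-> q6
  q4 = b.0 | (b.0 + (d.0)\{a,b}) has moves -b-> q7, -b-> q8, -d-> q9
  q5 = b.b.0 | 0 has moves -b-> q8
  q6 = b.b.0 | 0\{a,b} has moves -b-> q9
  q7 = 0 | (b.0 + (d.0)\{a,b}) has moves -b-> q10, -d-> q11
  q8 = b.0 | 0 has moves -b-> q10
  q9 = b.0 | 0\{a,b} has moves -b-> q11
  q10 = 0 | 0 has moves stopped
  q11 = 0 | 0\{a,b} has moves stopped
Trace ⟨aa⟩ through P, begin at {p0}:
  [1] a ⇒ {p1, p2}
  [2] a ⇒ {p4}
  P completes σ.
Trace ⟨aa⟩ through Q, begin at {q0}:
  [1] a ⇒ {q1}
  [2] a ⇒ ∅ (Q stuck)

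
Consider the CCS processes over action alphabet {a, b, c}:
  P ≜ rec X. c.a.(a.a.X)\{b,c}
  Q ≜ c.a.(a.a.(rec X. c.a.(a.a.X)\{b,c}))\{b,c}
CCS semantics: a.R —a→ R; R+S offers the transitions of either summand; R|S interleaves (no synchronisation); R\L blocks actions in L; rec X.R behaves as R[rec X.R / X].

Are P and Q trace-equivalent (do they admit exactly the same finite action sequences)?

trace-equivalent

LTS(P): 5 reachable states
  m0 = rec X. c.a.(a.a.X)\{b,c} ⊢ ··c··> m1
  m1 = a.(a.a.(rec X. c.a.(a.a.X)\{b,c}))\{b,c} ⊢ ··a··> m2
  m2 = (a.a.(rec X. c.a.(a.a.X)\{b,c}))\{b,c} ⊢ ··a··> m3
  m3 = (a.(rec X. c.a.(a.a.X)\{b,c}))\{b,c} ⊢ ··a··> m4
  m4 = (rec X. c.a.(a.a.X)\{b,c})\{b,c} ⊢ ∅
LTS(Q): 5 reachable states
  n0 = c.a.(a.a.(rec X. c.a.(a.a.X)\{b,c}))\{b,c} ⊢ ··c··> n1
  n1 = a.(a.a.(rec X. c.a.(a.a.X)\{b,c}))\{b,c} ⊢ ··a··> n2
  n2 = (a.a.(rec X. c.a.(a.a.X)\{b,c}))\{b,c} ⊢ ··a··> n3
  n3 = (a.(rec X. c.a.(a.a.X)\{b,c}))\{b,c} ⊢ ··a··> n4
  n4 = (rec X. c.a.(a.a.X)\{b,c})\{b,c} ⊢ ∅
Coarsest stable partition (strong bisimilarity classes):
  B0 = {m0, n0}
  B1 = {m1, n1}
  B2 = {m2, n2}
  B3 = {m3, n3}
  B4 = {m4, n4}
m0 ∈ B0, n0 ∈ B0 → same block
Bisimilar ⇒ trace-equivalent.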